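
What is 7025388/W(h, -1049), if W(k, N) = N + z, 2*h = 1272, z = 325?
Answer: -1756347/181 ≈ -9703.6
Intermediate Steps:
h = 636 (h = (½)*1272 = 636)
W(k, N) = 325 + N (W(k, N) = N + 325 = 325 + N)
7025388/W(h, -1049) = 7025388/(325 - 1049) = 7025388/(-724) = 7025388*(-1/724) = -1756347/181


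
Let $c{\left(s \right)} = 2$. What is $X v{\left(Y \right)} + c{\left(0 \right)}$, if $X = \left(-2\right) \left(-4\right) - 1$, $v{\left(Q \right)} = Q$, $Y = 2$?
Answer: $16$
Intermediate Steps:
$X = 7$ ($X = 8 - 1 = 7$)
$X v{\left(Y \right)} + c{\left(0 \right)} = 7 \cdot 2 + 2 = 14 + 2 = 16$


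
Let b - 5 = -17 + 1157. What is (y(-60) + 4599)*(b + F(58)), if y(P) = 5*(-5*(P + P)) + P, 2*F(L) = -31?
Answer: 17030601/2 ≈ 8.5153e+6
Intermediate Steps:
F(L) = -31/2 (F(L) = (½)*(-31) = -31/2)
b = 1145 (b = 5 + (-17 + 1157) = 5 + 1140 = 1145)
y(P) = -49*P (y(P) = 5*(-10*P) + P = -50*P + P = -49*P)
(y(-60) + 4599)*(b + F(58)) = (-49*(-60) + 4599)*(1145 - 31/2) = (2940 + 4599)*(2259/2) = 7539*(2259/2) = 17030601/2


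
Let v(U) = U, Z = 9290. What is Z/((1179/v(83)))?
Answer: 771070/1179 ≈ 654.00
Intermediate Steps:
Z/((1179/v(83))) = 9290/((1179/83)) = 9290/((1179*(1/83))) = 9290/(1179/83) = 9290*(83/1179) = 771070/1179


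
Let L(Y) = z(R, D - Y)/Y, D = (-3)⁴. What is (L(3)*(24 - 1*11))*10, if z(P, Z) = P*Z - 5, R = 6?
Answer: 60190/3 ≈ 20063.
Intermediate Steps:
D = 81
z(P, Z) = -5 + P*Z
L(Y) = (481 - 6*Y)/Y (L(Y) = (-5 + 6*(81 - Y))/Y = (-5 + (486 - 6*Y))/Y = (481 - 6*Y)/Y)
(L(3)*(24 - 1*11))*10 = ((-6 + 481/3)*(24 - 1*11))*10 = ((-6 + 481*(⅓))*(24 - 11))*10 = ((-6 + 481/3)*13)*10 = ((463/3)*13)*10 = (6019/3)*10 = 60190/3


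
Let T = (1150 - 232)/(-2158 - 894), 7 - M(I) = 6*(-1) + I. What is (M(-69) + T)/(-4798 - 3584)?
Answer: -124673/12790932 ≈ -0.0097470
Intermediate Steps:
M(I) = 13 - I (M(I) = 7 - (6*(-1) + I) = 7 - (-6 + I) = 7 + (6 - I) = 13 - I)
T = -459/1526 (T = 918/(-3052) = 918*(-1/3052) = -459/1526 ≈ -0.30079)
(M(-69) + T)/(-4798 - 3584) = ((13 - 1*(-69)) - 459/1526)/(-4798 - 3584) = ((13 + 69) - 459/1526)/(-8382) = (82 - 459/1526)*(-1/8382) = (124673/1526)*(-1/8382) = -124673/12790932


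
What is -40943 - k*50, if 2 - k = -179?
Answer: -49993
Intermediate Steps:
k = 181 (k = 2 - 1*(-179) = 2 + 179 = 181)
-40943 - k*50 = -40943 - 181*50 = -40943 - 1*9050 = -40943 - 9050 = -49993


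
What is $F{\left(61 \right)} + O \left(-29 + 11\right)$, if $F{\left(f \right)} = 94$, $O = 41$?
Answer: $-644$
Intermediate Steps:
$F{\left(61 \right)} + O \left(-29 + 11\right) = 94 + 41 \left(-29 + 11\right) = 94 + 41 \left(-18\right) = 94 - 738 = -644$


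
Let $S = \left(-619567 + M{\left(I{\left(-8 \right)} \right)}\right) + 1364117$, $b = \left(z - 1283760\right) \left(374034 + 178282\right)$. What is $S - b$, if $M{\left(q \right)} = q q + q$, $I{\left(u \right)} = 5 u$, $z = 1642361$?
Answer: $-198060323806$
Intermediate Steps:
$M{\left(q \right)} = q + q^{2}$ ($M{\left(q \right)} = q^{2} + q = q + q^{2}$)
$b = 198061069916$ ($b = \left(1642361 - 1283760\right) \left(374034 + 178282\right) = 358601 \cdot 552316 = 198061069916$)
$S = 746110$ ($S = \left(-619567 + 5 \left(-8\right) \left(1 + 5 \left(-8\right)\right)\right) + 1364117 = \left(-619567 - 40 \left(1 - 40\right)\right) + 1364117 = \left(-619567 - -1560\right) + 1364117 = \left(-619567 + 1560\right) + 1364117 = -618007 + 1364117 = 746110$)
$S - b = 746110 - 198061069916 = -198060323806$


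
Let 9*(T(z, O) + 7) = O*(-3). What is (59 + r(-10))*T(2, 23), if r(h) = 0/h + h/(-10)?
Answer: -880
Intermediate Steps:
T(z, O) = -7 - O/3 (T(z, O) = -7 + (O*(-3))/9 = -7 + (-3*O)/9 = -7 - O/3)
r(h) = -h/10 (r(h) = 0 + h*(-1/10) = 0 - h/10 = -h/10)
(59 + r(-10))*T(2, 23) = (59 - 1/10*(-10))*(-7 - 1/3*23) = (59 + 1)*(-7 - 23/3) = 60*(-44/3) = -880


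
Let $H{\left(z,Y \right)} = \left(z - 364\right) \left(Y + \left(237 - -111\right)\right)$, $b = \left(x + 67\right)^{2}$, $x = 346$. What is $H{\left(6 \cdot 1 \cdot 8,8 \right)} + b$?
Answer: $58073$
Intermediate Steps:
$b = 170569$ ($b = \left(346 + 67\right)^{2} = 413^{2} = 170569$)
$H{\left(z,Y \right)} = \left(-364 + z\right) \left(348 + Y\right)$ ($H{\left(z,Y \right)} = \left(-364 + z\right) \left(Y + \left(237 + 111\right)\right) = \left(-364 + z\right) \left(Y + 348\right) = \left(-364 + z\right) \left(348 + Y\right)$)
$H{\left(6 \cdot 1 \cdot 8,8 \right)} + b = \left(-126672 - 2912 + 348 \cdot 6 \cdot 1 \cdot 8 + 8 \cdot 6 \cdot 1 \cdot 8\right) + 170569 = \left(-126672 - 2912 + 348 \cdot 6 \cdot 8 + 8 \cdot 6 \cdot 8\right) + 170569 = \left(-126672 - 2912 + 348 \cdot 48 + 8 \cdot 48\right) + 170569 = \left(-126672 - 2912 + 16704 + 384\right) + 170569 = -112496 + 170569 = 58073$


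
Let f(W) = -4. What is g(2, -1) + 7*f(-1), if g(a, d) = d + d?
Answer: -30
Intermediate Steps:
g(a, d) = 2*d
g(2, -1) + 7*f(-1) = 2*(-1) + 7*(-4) = -2 - 28 = -30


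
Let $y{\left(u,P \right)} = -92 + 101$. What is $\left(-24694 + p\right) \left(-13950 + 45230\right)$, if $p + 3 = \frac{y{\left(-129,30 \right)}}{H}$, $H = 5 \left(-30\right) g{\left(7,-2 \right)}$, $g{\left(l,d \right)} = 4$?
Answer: $- \frac{3862613146}{5} \approx -7.7252 \cdot 10^{8}$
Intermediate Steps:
$y{\left(u,P \right)} = 9$
$H = -600$ ($H = 5 \left(-30\right) 4 = \left(-150\right) 4 = -600$)
$p = - \frac{603}{200}$ ($p = -3 + \frac{9}{-600} = -3 + 9 \left(- \frac{1}{600}\right) = -3 - \frac{3}{200} = - \frac{603}{200} \approx -3.015$)
$\left(-24694 + p\right) \left(-13950 + 45230\right) = \left(-24694 - \frac{603}{200}\right) \left(-13950 + 45230\right) = \left(- \frac{4939403}{200}\right) 31280 = - \frac{3862613146}{5}$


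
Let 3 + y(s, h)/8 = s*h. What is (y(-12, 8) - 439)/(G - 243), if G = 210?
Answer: 1231/33 ≈ 37.303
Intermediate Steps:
y(s, h) = -24 + 8*h*s (y(s, h) = -24 + 8*(s*h) = -24 + 8*(h*s) = -24 + 8*h*s)
(y(-12, 8) - 439)/(G - 243) = ((-24 + 8*8*(-12)) - 439)/(210 - 243) = ((-24 - 768) - 439)/(-33) = (-792 - 439)*(-1/33) = -1231*(-1/33) = 1231/33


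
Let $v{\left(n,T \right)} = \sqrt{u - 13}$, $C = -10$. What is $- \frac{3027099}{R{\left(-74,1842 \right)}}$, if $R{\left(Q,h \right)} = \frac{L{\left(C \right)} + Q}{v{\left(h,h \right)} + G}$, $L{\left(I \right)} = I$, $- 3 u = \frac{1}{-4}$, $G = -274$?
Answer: $- \frac{138237521}{14} + \frac{1009033 i \sqrt{465}}{168} \approx -9.8741 \cdot 10^{6} + 1.2952 \cdot 10^{5} i$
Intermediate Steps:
$u = \frac{1}{12}$ ($u = - \frac{1}{3 \left(-4\right)} = \left(- \frac{1}{3}\right) \left(- \frac{1}{4}\right) = \frac{1}{12} \approx 0.083333$)
$v{\left(n,T \right)} = \frac{i \sqrt{465}}{6}$ ($v{\left(n,T \right)} = \sqrt{\frac{1}{12} - 13} = \sqrt{- \frac{155}{12}} = \frac{i \sqrt{465}}{6}$)
$R{\left(Q,h \right)} = \frac{-10 + Q}{-274 + \frac{i \sqrt{465}}{6}}$ ($R{\left(Q,h \right)} = \frac{-10 + Q}{\frac{i \sqrt{465}}{6} - 274} = \frac{-10 + Q}{-274 + \frac{i \sqrt{465}}{6}}$)
$- \frac{3027099}{R{\left(-74,1842 \right)}} = - \frac{3027099}{\left(-1\right) \frac{1}{274 - \frac{i \sqrt{465}}{6}} \left(-10 - 74\right)} = - \frac{3027099}{\left(-1\right) \frac{1}{274 - \frac{i \sqrt{465}}{6}} \left(-84\right)} = - \frac{3027099}{84 \frac{1}{274 - \frac{i \sqrt{465}}{6}}} = - 3027099 \left(\frac{137}{42} - \frac{i \sqrt{465}}{504}\right) = - \frac{138237521}{14} + \frac{1009033 i \sqrt{465}}{168}$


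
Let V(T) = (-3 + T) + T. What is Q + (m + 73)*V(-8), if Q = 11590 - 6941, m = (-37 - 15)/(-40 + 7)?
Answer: 106658/33 ≈ 3232.1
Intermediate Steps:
V(T) = -3 + 2*T
m = 52/33 (m = -52/(-33) = -52*(-1/33) = 52/33 ≈ 1.5758)
Q = 4649
Q + (m + 73)*V(-8) = 4649 + (52/33 + 73)*(-3 + 2*(-8)) = 4649 + 2461*(-3 - 16)/33 = 4649 + (2461/33)*(-19) = 4649 - 46759/33 = 106658/33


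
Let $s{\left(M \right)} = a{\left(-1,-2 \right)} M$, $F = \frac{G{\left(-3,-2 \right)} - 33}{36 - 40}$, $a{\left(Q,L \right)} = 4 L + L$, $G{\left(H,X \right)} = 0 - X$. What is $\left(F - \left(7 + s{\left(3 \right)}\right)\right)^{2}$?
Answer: $\frac{15129}{16} \approx 945.56$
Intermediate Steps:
$G{\left(H,X \right)} = - X$
$a{\left(Q,L \right)} = 5 L$
$F = \frac{31}{4}$ ($F = \frac{\left(-1\right) \left(-2\right) - 33}{36 - 40} = \frac{2 - 33}{-4} = \left(-31\right) \left(- \frac{1}{4}\right) = \frac{31}{4} \approx 7.75$)
$s{\left(M \right)} = - 10 M$ ($s{\left(M \right)} = 5 \left(-2\right) M = - 10 M$)
$\left(F - \left(7 + s{\left(3 \right)}\right)\right)^{2} = \left(\frac{31}{4} - \left(7 - 30\right)\right)^{2} = \left(\frac{31}{4} - -23\right)^{2} = \left(\frac{31}{4} + \left(-7 + 30\right)\right)^{2} = \left(\frac{31}{4} + 23\right)^{2} = \left(\frac{123}{4}\right)^{2} = \frac{15129}{16}$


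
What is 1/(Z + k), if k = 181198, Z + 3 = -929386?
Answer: -1/748191 ≈ -1.3366e-6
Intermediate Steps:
Z = -929389 (Z = -3 - 929386 = -929389)
1/(Z + k) = 1/(-929389 + 181198) = 1/(-748191) = -1/748191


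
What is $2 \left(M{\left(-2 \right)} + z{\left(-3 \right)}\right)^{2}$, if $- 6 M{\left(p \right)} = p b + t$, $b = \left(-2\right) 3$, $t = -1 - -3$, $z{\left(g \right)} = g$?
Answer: $\frac{512}{9} \approx 56.889$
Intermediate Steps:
$t = 2$ ($t = -1 + 3 = 2$)
$b = -6$
$M{\left(p \right)} = - \frac{1}{3} + p$ ($M{\left(p \right)} = - \frac{p \left(-6\right) + 2}{6} = - \frac{- 6 p + 2}{6} = - \frac{2 - 6 p}{6} = - \frac{1}{3} + p$)
$2 \left(M{\left(-2 \right)} + z{\left(-3 \right)}\right)^{2} = 2 \left(\left(- \frac{1}{3} - 2\right) - 3\right)^{2} = 2 \left(- \frac{7}{3} - 3\right)^{2} = 2 \left(- \frac{16}{3}\right)^{2} = 2 \cdot \frac{256}{9} = \frac{512}{9}$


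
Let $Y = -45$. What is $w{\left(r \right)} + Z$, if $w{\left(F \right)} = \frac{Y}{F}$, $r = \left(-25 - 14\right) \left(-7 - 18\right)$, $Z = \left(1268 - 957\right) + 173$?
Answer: $\frac{31457}{65} \approx 483.95$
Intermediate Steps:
$Z = 484$ ($Z = 311 + 173 = 484$)
$r = 975$ ($r = \left(-39\right) \left(-25\right) = 975$)
$w{\left(F \right)} = - \frac{45}{F}$
$w{\left(r \right)} + Z = - \frac{45}{975} + 484 = \left(-45\right) \frac{1}{975} + 484 = - \frac{3}{65} + 484 = \frac{31457}{65}$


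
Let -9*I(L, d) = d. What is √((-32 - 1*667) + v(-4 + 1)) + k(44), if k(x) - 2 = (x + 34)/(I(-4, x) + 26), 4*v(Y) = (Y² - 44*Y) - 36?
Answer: 541/95 + 3*I*√299/2 ≈ 5.6947 + 25.937*I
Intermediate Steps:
I(L, d) = -d/9
v(Y) = -9 - 11*Y + Y²/4 (v(Y) = ((Y² - 44*Y) - 36)/4 = (-36 + Y² - 44*Y)/4 = -9 - 11*Y + Y²/4)
k(x) = 2 + (34 + x)/(26 - x/9) (k(x) = 2 + (x + 34)/(-x/9 + 26) = 2 + (34 + x)/(26 - x/9))
√((-32 - 1*667) + v(-4 + 1)) + k(44) = √((-32 - 1*667) + (-9 - 11*(-4 + 1) + (-4 + 1)²/4)) + (-774 - 7*44)/(-234 + 44) = √((-32 - 667) + (-9 - 11*(-3) + (¼)*(-3)²)) + (-774 - 308)/(-190) = √(-699 + (-9 + 33 + (¼)*9)) - 1/190*(-1082) = √(-699 + (-9 + 33 + 9/4)) + 541/95 = √(-699 + 105/4) + 541/95 = √(-2691/4) + 541/95 = 3*I*√299/2 + 541/95 = 541/95 + 3*I*√299/2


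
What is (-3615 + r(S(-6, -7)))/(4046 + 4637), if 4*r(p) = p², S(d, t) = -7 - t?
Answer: -3615/8683 ≈ -0.41633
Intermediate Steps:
r(p) = p²/4
(-3615 + r(S(-6, -7)))/(4046 + 4637) = (-3615 + (-7 - 1*(-7))²/4)/(4046 + 4637) = (-3615 + (-7 + 7)²/4)/8683 = (-3615 + (¼)*0²)*(1/8683) = (-3615 + (¼)*0)*(1/8683) = (-3615 + 0)*(1/8683) = -3615*1/8683 = -3615/8683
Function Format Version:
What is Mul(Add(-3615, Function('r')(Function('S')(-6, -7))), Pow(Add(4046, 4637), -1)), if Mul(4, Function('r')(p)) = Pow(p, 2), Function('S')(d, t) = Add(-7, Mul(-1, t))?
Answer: Rational(-3615, 8683) ≈ -0.41633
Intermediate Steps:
Function('r')(p) = Mul(Rational(1, 4), Pow(p, 2))
Mul(Add(-3615, Function('r')(Function('S')(-6, -7))), Pow(Add(4046, 4637), -1)) = Mul(Add(-3615, Mul(Rational(1, 4), Pow(Add(-7, Mul(-1, -7)), 2))), Pow(Add(4046, 4637), -1)) = Mul(Add(-3615, Mul(Rational(1, 4), Pow(Add(-7, 7), 2))), Pow(8683, -1)) = Mul(Add(-3615, Mul(Rational(1, 4), Pow(0, 2))), Rational(1, 8683)) = Mul(Add(-3615, Mul(Rational(1, 4), 0)), Rational(1, 8683)) = Mul(Add(-3615, 0), Rational(1, 8683)) = Mul(-3615, Rational(1, 8683)) = Rational(-3615, 8683)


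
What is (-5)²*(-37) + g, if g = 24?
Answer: -901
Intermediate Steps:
(-5)²*(-37) + g = (-5)²*(-37) + 24 = 25*(-37) + 24 = -925 + 24 = -901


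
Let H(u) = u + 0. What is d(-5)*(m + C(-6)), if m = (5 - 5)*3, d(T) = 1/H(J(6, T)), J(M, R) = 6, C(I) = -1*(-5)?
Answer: ⅚ ≈ 0.83333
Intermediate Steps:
C(I) = 5
H(u) = u
d(T) = ⅙ (d(T) = 1/6 = ⅙)
m = 0 (m = 0*3 = 0)
d(-5)*(m + C(-6)) = (0 + 5)/6 = (⅙)*5 = ⅚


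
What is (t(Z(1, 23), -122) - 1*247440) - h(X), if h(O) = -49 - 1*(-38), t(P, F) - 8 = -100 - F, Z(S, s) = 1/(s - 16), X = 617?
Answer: -247399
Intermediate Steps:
Z(S, s) = 1/(-16 + s)
t(P, F) = -92 - F (t(P, F) = 8 + (-100 - F) = -92 - F)
h(O) = -11 (h(O) = -49 + 38 = -11)
(t(Z(1, 23), -122) - 1*247440) - h(X) = ((-92 - 1*(-122)) - 1*247440) - 1*(-11) = ((-92 + 122) - 247440) + 11 = (30 - 247440) + 11 = -247410 + 11 = -247399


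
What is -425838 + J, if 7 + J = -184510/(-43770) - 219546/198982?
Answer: -185442264173395/435472107 ≈ -4.2584e+5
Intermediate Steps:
J = -1693072729/435472107 (J = -7 + (-184510/(-43770) - 219546/198982) = -7 + (-184510*(-1/43770) - 219546*1/198982) = -7 + (18451/4377 - 109773/99491) = -7 + 1355232020/435472107 = -1693072729/435472107 ≈ -3.8879)
-425838 + J = -425838 - 1693072729/435472107 = -185442264173395/435472107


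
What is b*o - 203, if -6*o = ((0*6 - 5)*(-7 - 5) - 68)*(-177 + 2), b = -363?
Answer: 84497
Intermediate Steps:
o = -700/3 (o = -((0*6 - 5)*(-7 - 5) - 68)*(-177 + 2)/6 = -((0 - 5)*(-12) - 68)*(-175)/6 = -(-5*(-12) - 68)*(-175)/6 = -(60 - 68)*(-175)/6 = -(-4)*(-175)/3 = -⅙*1400 = -700/3 ≈ -233.33)
b*o - 203 = -363*(-700/3) - 203 = 84700 - 203 = 84497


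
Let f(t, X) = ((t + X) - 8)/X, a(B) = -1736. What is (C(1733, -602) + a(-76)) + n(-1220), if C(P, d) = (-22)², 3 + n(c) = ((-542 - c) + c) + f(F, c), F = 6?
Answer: -1095559/610 ≈ -1796.0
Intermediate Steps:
f(t, X) = (-8 + X + t)/X (f(t, X) = ((X + t) - 8)/X = (-8 + X + t)/X)
n(c) = -545 + (-2 + c)/c (n(c) = -3 + (((-542 - c) + c) + (-8 + c + 6)/c) = -3 + (-542 + (-2 + c)/c) = -545 + (-2 + c)/c)
C(P, d) = 484
(C(1733, -602) + a(-76)) + n(-1220) = (484 - 1736) + (-544 - 2/(-1220)) = -1252 + (-544 - 2*(-1/1220)) = -1252 + (-544 + 1/610) = -1252 - 331839/610 = -1095559/610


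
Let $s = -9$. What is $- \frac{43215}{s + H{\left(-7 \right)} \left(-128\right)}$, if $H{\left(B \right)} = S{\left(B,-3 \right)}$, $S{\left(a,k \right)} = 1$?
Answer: $\frac{43215}{137} \approx 315.44$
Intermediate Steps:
$H{\left(B \right)} = 1$
$- \frac{43215}{s + H{\left(-7 \right)} \left(-128\right)} = - \frac{43215}{-9 + 1 \left(-128\right)} = - \frac{43215}{-9 - 128} = - \frac{43215}{-137} = \left(-43215\right) \left(- \frac{1}{137}\right) = \frac{43215}{137}$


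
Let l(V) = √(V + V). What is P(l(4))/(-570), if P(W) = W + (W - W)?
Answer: -√2/285 ≈ -0.0049622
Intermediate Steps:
l(V) = √2*√V (l(V) = √(2*V) = √2*√V)
P(W) = W (P(W) = W + 0 = W)
P(l(4))/(-570) = (√2*√4)/(-570) = (√2*2)*(-1/570) = (2*√2)*(-1/570) = -√2/285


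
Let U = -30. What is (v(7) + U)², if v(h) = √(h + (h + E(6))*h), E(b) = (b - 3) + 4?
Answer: (30 - √105)² ≈ 390.18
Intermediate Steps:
E(b) = 1 + b (E(b) = (-3 + b) + 4 = 1 + b)
v(h) = √(h + h*(7 + h)) (v(h) = √(h + (h + (1 + 6))*h) = √(h + (h + 7)*h) = √(h + (7 + h)*h) = √(h + h*(7 + h)))
(v(7) + U)² = (√(7*(8 + 7)) - 30)² = (√(7*15) - 30)² = (√105 - 30)² = (-30 + √105)²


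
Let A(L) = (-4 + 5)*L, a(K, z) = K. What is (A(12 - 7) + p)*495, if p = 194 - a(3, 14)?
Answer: 97020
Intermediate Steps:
A(L) = L (A(L) = 1*L = L)
p = 191 (p = 194 - 1*3 = 194 - 3 = 191)
(A(12 - 7) + p)*495 = ((12 - 7) + 191)*495 = (5 + 191)*495 = 196*495 = 97020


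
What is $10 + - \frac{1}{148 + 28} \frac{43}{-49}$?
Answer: $\frac{86283}{8624} \approx 10.005$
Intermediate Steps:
$10 + - \frac{1}{148 + 28} \frac{43}{-49} = 10 + - \frac{1}{176} \cdot 43 \left(- \frac{1}{49}\right) = 10 + \left(-1\right) \frac{1}{176} \left(- \frac{43}{49}\right) = 10 - - \frac{43}{8624} = 10 + \frac{43}{8624} = \frac{86283}{8624}$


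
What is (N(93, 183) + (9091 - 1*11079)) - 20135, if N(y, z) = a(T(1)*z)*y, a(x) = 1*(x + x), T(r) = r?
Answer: 11915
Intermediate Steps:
a(x) = 2*x (a(x) = 1*(2*x) = 2*x)
N(y, z) = 2*y*z (N(y, z) = (2*(1*z))*y = (2*z)*y = 2*y*z)
(N(93, 183) + (9091 - 1*11079)) - 20135 = (2*93*183 + (9091 - 1*11079)) - 20135 = (34038 + (9091 - 11079)) - 20135 = (34038 - 1988) - 20135 = 32050 - 20135 = 11915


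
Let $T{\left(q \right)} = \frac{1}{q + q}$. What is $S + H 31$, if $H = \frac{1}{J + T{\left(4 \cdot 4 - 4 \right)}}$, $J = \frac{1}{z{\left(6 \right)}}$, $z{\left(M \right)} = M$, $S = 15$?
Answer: $\frac{819}{5} \approx 163.8$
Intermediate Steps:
$T{\left(q \right)} = \frac{1}{2 q}$
$J = \frac{1}{6} \approx 0.16667$
$H = \frac{24}{5}$ ($H = \frac{1}{\frac{1}{6} + \frac{1}{2 \left(4 \cdot 4 - 4\right)}} = \frac{1}{\frac{1}{6} + \frac{1}{2 \left(16 - 4\right)}} = \frac{1}{\frac{1}{6} + \frac{1}{2 \cdot 12}} = \frac{1}{\frac{1}{6} + \frac{1}{2} \cdot \frac{1}{12}} = \frac{1}{\frac{1}{6} + \frac{1}{24}} = \frac{1}{\frac{5}{24}} = \frac{24}{5} \approx 4.8$)
$S + H 31 = 15 + \frac{24}{5} \cdot 31 = 15 + \frac{744}{5} = \frac{819}{5}$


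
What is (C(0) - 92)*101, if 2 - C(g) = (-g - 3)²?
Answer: -9999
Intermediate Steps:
C(g) = 2 - (-3 - g)² (C(g) = 2 - (-g - 3)² = 2 - (-3 - g)²)
(C(0) - 92)*101 = ((2 - (3 + 0)²) - 92)*101 = ((2 - 1*3²) - 92)*101 = ((2 - 1*9) - 92)*101 = ((2 - 9) - 92)*101 = (-7 - 92)*101 = -99*101 = -9999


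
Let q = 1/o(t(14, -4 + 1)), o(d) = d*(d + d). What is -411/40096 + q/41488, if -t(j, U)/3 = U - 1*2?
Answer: -119893211/11696504400 ≈ -0.010250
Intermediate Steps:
t(j, U) = 6 - 3*U (t(j, U) = -3*(U - 1*2) = -3*(U - 2) = -3*(-2 + U) = 6 - 3*U)
o(d) = 2*d² (o(d) = d*(2*d) = 2*d²)
q = 1/450 (q = 1/(2*(6 - 3*(-4 + 1))²) = 1/(2*(6 - 3*(-3))²) = 1/(2*(6 + 9)²) = 1/(2*15²) = 1/(2*225) = 1/450 ≈ 0.0022222)
-411/40096 + q/41488 = -411/40096 + (1/450)/41488 = -411*1/40096 + (1/450)*(1/41488) = -411/40096 + 1/18669600 = -119893211/11696504400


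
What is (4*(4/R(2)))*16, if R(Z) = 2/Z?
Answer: 256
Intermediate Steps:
(4*(4/R(2)))*16 = (4*(4/((2/2))))*16 = (4*(4/((2*(1/2)))))*16 = (4*(4/1))*16 = (4*(4*1))*16 = (4*4)*16 = 16*16 = 256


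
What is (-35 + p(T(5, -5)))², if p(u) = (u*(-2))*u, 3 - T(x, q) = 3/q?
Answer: 2319529/625 ≈ 3711.2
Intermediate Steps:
T(x, q) = 3 - 3/q
p(u) = -2*u² (p(u) = (-2*u)*u = -2*u²)
(-35 + p(T(5, -5)))² = (-35 - 2*(3 - 3/(-5))²)² = (-35 - 2*(3 - 3*(-⅕))²)² = (-35 - 2*(3 + ⅗)²)² = (-35 - 2*(18/5)²)² = (-35 - 2*324/25)² = (-35 - 648/25)² = (-1523/25)² = 2319529/625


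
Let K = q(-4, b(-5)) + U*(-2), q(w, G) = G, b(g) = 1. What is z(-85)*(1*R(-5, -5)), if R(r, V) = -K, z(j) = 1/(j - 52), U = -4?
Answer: 9/137 ≈ 0.065693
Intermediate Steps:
z(j) = 1/(-52 + j)
K = 9 (K = 1 - 4*(-2) = 1 + 8 = 9)
R(r, V) = -9 (R(r, V) = -1*9 = -9)
z(-85)*(1*R(-5, -5)) = (1*(-9))/(-52 - 85) = -9/(-137) = -1/137*(-9) = 9/137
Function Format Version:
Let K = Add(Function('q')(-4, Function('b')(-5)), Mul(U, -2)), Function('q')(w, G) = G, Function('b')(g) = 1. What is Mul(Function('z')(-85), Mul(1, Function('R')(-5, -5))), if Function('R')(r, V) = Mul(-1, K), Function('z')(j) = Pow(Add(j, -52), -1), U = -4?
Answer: Rational(9, 137) ≈ 0.065693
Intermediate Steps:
Function('z')(j) = Pow(Add(-52, j), -1)
K = 9 (K = Add(1, Mul(-4, -2)) = Add(1, 8) = 9)
Function('R')(r, V) = -9 (Function('R')(r, V) = Mul(-1, 9) = -9)
Mul(Function('z')(-85), Mul(1, Function('R')(-5, -5))) = Mul(Pow(Add(-52, -85), -1), Mul(1, -9)) = Mul(Pow(-137, -1), -9) = Mul(Rational(-1, 137), -9) = Rational(9, 137)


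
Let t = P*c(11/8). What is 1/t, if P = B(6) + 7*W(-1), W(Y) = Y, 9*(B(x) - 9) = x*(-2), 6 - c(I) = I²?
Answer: 96/263 ≈ 0.36502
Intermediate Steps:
c(I) = 6 - I²
B(x) = 9 - 2*x/9 (B(x) = 9 + (x*(-2))/9 = 9 + (-2*x)/9 = 9 - 2*x/9)
P = ⅔ (P = (9 - 2/9*6) + 7*(-1) = (9 - 4/3) - 7 = 23/3 - 7 = ⅔ ≈ 0.66667)
t = 263/96 (t = 2*(6 - (11/8)²)/3 = 2*(6 - 1*121/64)/3 = 2*(6 - 121/64)/3 = (⅔)*(263/64) = 263/96 ≈ 2.7396)
1/t = 1/(263/96) = 96/263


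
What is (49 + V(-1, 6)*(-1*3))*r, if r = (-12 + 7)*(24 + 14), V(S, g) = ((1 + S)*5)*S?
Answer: -9310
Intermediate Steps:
V(S, g) = S*(5 + 5*S) (V(S, g) = (5 + 5*S)*S = S*(5 + 5*S))
r = -190 (r = -5*38 = -190)
(49 + V(-1, 6)*(-1*3))*r = (49 + (5*(-1)*(1 - 1))*(-1*3))*(-190) = (49 + (5*(-1)*0)*(-3))*(-190) = (49 + 0*(-3))*(-190) = (49 + 0)*(-190) = 49*(-190) = -9310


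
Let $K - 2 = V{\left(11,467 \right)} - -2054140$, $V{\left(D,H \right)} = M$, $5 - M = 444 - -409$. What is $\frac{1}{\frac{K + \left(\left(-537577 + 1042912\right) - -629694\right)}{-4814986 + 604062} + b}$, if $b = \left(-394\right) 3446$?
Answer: $- \frac{4210924}{5717275765299} \approx -7.3653 \cdot 10^{-7}$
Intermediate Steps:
$M = -848$ ($M = 5 - \left(444 - -409\right) = 5 - \left(444 + 409\right) = 5 - 853 = -848$)
$V{\left(D,H \right)} = -848$
$K = 2053294$ ($K = 2 - -2053292 = 2 + \left(-848 + 2054140\right) = 2 + 2053292 = 2053294$)
$b = -1357724$
$\frac{1}{\frac{K + \left(\left(-537577 + 1042912\right) - -629694\right)}{-4814986 + 604062} + b} = \frac{1}{\frac{2053294 + \left(\left(-537577 + 1042912\right) - -629694\right)}{-4814986 + 604062} - 1357724} = \frac{1}{\frac{2053294 + \left(505335 + 629694\right)}{-4210924} - 1357724} = \frac{1}{\left(2053294 + 1135029\right) \left(- \frac{1}{4210924}\right) - 1357724} = \frac{1}{3188323 \left(- \frac{1}{4210924}\right) - 1357724} = \frac{1}{- \frac{3188323}{4210924} - 1357724} = \frac{1}{- \frac{5717275765299}{4210924}} = - \frac{4210924}{5717275765299}$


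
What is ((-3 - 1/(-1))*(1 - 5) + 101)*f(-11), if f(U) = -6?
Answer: -654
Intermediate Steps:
((-3 - 1/(-1))*(1 - 5) + 101)*f(-11) = ((-3 - 1/(-1))*(1 - 5) + 101)*(-6) = ((-3 - 1*(-1))*(-4) + 101)*(-6) = ((-3 + 1)*(-4) + 101)*(-6) = (-2*(-4) + 101)*(-6) = (8 + 101)*(-6) = 109*(-6) = -654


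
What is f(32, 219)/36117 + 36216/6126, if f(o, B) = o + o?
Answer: 218067556/36875457 ≈ 5.9136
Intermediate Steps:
f(o, B) = 2*o
f(32, 219)/36117 + 36216/6126 = (2*32)/36117 + 36216/6126 = 64*(1/36117) + 36216*(1/6126) = 64/36117 + 6036/1021 = 218067556/36875457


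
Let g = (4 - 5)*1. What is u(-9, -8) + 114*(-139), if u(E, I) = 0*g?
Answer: -15846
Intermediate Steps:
g = -1 (g = -1*1 = -1)
u(E, I) = 0 (u(E, I) = 0*(-1) = 0)
u(-9, -8) + 114*(-139) = 0 + 114*(-139) = 0 - 15846 = -15846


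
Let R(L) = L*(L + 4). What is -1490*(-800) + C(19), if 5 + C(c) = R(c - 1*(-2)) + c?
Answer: 1192539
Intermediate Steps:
R(L) = L*(4 + L)
C(c) = -5 + c + (2 + c)*(6 + c) (C(c) = -5 + ((c - 1*(-2))*(4 + (c - 1*(-2))) + c) = -5 + ((c + 2)*(4 + (c + 2)) + c) = -5 + ((2 + c)*(4 + (2 + c)) + c) = -5 + ((2 + c)*(6 + c) + c) = -5 + (c + (2 + c)*(6 + c)) = -5 + c + (2 + c)*(6 + c))
-1490*(-800) + C(19) = -1490*(-800) + (7 + 19² + 9*19) = 1192000 + (7 + 361 + 171) = 1192000 + 539 = 1192539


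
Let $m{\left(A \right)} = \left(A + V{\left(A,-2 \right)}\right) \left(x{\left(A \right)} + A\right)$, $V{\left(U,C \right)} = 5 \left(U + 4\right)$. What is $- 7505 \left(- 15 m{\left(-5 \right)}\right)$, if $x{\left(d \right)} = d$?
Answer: $11257500$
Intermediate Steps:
$V{\left(U,C \right)} = 20 + 5 U$ ($V{\left(U,C \right)} = 5 \left(4 + U\right) = 20 + 5 U$)
$m{\left(A \right)} = 2 A \left(20 + 6 A\right)$ ($m{\left(A \right)} = \left(A + \left(20 + 5 A\right)\right) \left(A + A\right) = \left(20 + 6 A\right) 2 A = 2 A \left(20 + 6 A\right)$)
$- 7505 \left(- 15 m{\left(-5 \right)}\right) = - 7505 \left(- 15 \cdot 4 \left(-5\right) \left(10 + 3 \left(-5\right)\right)\right) = - 7505 \left(- 15 \cdot 4 \left(-5\right) \left(10 - 15\right)\right) = - 7505 \left(- 15 \cdot 4 \left(-5\right) \left(-5\right)\right) = - 7505 \left(\left(-15\right) 100\right) = \left(-7505\right) \left(-1500\right) = 11257500$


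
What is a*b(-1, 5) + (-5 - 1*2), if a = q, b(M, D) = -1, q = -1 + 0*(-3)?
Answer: -6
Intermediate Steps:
q = -1 (q = -1 + 0 = -1)
a = -1
a*b(-1, 5) + (-5 - 1*2) = -1*(-1) + (-5 - 1*2) = 1 + (-5 - 2) = 1 - 7 = -6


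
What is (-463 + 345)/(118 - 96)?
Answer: -59/11 ≈ -5.3636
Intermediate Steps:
(-463 + 345)/(118 - 96) = -118/22 = -118*1/22 = -59/11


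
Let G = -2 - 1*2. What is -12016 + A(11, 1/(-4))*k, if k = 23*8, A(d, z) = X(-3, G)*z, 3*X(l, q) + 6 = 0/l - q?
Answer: -35956/3 ≈ -11985.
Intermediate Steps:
G = -4 (G = -2 - 2 = -4)
X(l, q) = -2 - q/3 (X(l, q) = -2 + (0/l - q)/3 = -2 + (0 - q)/3 = -2 + (-q)/3 = -2 - q/3)
A(d, z) = -2*z/3 (A(d, z) = (-2 - 1/3*(-4))*z = (-2 + 4/3)*z = -2*z/3)
k = 184
-12016 + A(11, 1/(-4))*k = -12016 - 2/3/(-4)*184 = -12016 - 2/3*(-1/4)*184 = -12016 + (1/6)*184 = -12016 + 92/3 = -35956/3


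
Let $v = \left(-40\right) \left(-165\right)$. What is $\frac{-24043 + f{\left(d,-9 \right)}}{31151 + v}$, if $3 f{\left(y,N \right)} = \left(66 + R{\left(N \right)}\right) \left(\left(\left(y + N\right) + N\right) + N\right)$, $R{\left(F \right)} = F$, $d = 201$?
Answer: $- \frac{20737}{37751} \approx -0.54931$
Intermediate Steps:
$v = 6600$
$f{\left(y,N \right)} = \frac{\left(66 + N\right) \left(y + 3 N\right)}{3}$ ($f{\left(y,N \right)} = \frac{\left(66 + N\right) \left(\left(\left(y + N\right) + N\right) + N\right)}{3} = \frac{\left(66 + N\right) \left(\left(\left(N + y\right) + N\right) + N\right)}{3} = \frac{\left(66 + N\right) \left(\left(y + 2 N\right) + N\right)}{3} = \frac{\left(66 + N\right) \left(y + 3 N\right)}{3}$)
$\frac{-24043 + f{\left(d,-9 \right)}}{31151 + v} = \frac{-24043 + \left(\left(-9\right)^{2} + 22 \cdot 201 + 66 \left(-9\right) + \frac{1}{3} \left(-9\right) 201\right)}{31151 + 6600} = \frac{-24043 + \left(81 + 4422 - 594 - 603\right)}{37751} = \left(-24043 + 3306\right) \frac{1}{37751} = \left(-20737\right) \frac{1}{37751} = - \frac{20737}{37751}$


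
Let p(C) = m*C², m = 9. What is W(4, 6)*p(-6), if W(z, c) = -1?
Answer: -324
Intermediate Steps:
p(C) = 9*C²
W(4, 6)*p(-6) = -9*(-6)² = -9*36 = -1*324 = -324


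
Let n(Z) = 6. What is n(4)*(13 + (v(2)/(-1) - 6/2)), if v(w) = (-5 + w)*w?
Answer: 96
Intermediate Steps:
v(w) = w*(-5 + w)
n(4)*(13 + (v(2)/(-1) - 6/2)) = 6*(13 + ((2*(-5 + 2))/(-1) - 6/2)) = 6*(13 + ((2*(-3))*(-1) - 6*½)) = 6*(13 + (-6*(-1) - 3)) = 6*(13 + (6 - 3)) = 6*(13 + 3) = 6*16 = 96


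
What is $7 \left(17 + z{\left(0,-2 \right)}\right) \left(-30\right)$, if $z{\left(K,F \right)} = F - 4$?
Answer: $-2310$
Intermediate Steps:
$z{\left(K,F \right)} = -4 + F$
$7 \left(17 + z{\left(0,-2 \right)}\right) \left(-30\right) = 7 \left(17 - 6\right) \left(-30\right) = 7 \cdot 11 \left(-30\right) = 77 \left(-30\right) = -2310$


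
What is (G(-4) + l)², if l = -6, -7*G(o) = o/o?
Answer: 1849/49 ≈ 37.735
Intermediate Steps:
G(o) = -⅐ (G(o) = -o/(7*o) = -⅐*1 = -⅐)
(G(-4) + l)² = (-⅐ - 6)² = (-43/7)² = 1849/49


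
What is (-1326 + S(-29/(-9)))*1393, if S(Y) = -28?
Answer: -1886122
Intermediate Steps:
(-1326 + S(-29/(-9)))*1393 = (-1326 - 28)*1393 = -1354*1393 = -1886122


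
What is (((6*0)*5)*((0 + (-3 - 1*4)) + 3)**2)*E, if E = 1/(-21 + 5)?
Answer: 0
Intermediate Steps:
E = -1/16 (E = 1/(-16) = -1/16 ≈ -0.062500)
(((6*0)*5)*((0 + (-3 - 1*4)) + 3)**2)*E = (((6*0)*5)*((0 + (-3 - 1*4)) + 3)**2)*(-1/16) = ((0*5)*((0 + (-3 - 4)) + 3)**2)*(-1/16) = (0*((0 - 7) + 3)**2)*(-1/16) = (0*(-7 + 3)**2)*(-1/16) = (0*(-4)**2)*(-1/16) = (0*16)*(-1/16) = 0*(-1/16) = 0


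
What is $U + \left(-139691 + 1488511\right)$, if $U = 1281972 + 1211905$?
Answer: $3842697$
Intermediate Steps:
$U = 2493877$
$U + \left(-139691 + 1488511\right) = 2493877 + \left(-139691 + 1488511\right) = 2493877 + 1348820 = 3842697$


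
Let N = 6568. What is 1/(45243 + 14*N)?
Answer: 1/137195 ≈ 7.2889e-6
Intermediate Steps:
1/(45243 + 14*N) = 1/(45243 + 14*6568) = 1/(45243 + 91952) = 1/137195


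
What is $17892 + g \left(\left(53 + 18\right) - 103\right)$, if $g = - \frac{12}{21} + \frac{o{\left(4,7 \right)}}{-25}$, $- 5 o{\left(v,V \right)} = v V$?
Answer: $\frac{15665228}{875} \approx 17903.0$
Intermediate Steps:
$o{\left(v,V \right)} = - \frac{V v}{5}$ ($o{\left(v,V \right)} = - \frac{v V}{5} = - \frac{V v}{5}$)
$g = - \frac{304}{875}$ ($g = - \frac{12}{21} + \frac{\left(- \frac{1}{5}\right) 7 \cdot 4}{-25} = \left(-12\right) \frac{1}{21} - - \frac{28}{125} = - \frac{4}{7} + \frac{28}{125} = - \frac{304}{875} \approx -0.34743$)
$17892 + g \left(\left(53 + 18\right) - 103\right) = 17892 - \frac{304 \left(\left(53 + 18\right) - 103\right)}{875} = 17892 - \frac{304 \left(71 - 103\right)}{875} = 17892 - - \frac{9728}{875} = 17892 + \frac{9728}{875} = \frac{15665228}{875}$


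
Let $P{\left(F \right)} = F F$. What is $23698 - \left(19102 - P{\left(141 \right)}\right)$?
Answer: $24477$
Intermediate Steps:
$P{\left(F \right)} = F^{2}$
$23698 - \left(19102 - P{\left(141 \right)}\right) = 23698 - \left(19102 - 141^{2}\right) = 23698 - \left(19102 - 19881\right) = 23698 - -779 = 23698 + 779 = 24477$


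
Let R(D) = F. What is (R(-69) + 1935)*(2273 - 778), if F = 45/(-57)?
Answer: 54941250/19 ≈ 2.8916e+6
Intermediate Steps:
F = -15/19 (F = 45*(-1/57) = -15/19 ≈ -0.78947)
R(D) = -15/19
(R(-69) + 1935)*(2273 - 778) = (-15/19 + 1935)*(2273 - 778) = (36750/19)*1495 = 54941250/19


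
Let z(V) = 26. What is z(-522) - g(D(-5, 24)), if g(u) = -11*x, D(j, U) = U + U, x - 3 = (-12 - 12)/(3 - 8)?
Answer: 559/5 ≈ 111.80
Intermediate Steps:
x = 39/5 (x = 3 + (-12 - 12)/(3 - 8) = 3 - 24/(-5) = 3 - 24*(-⅕) = 3 + 24/5 = 39/5 ≈ 7.8000)
D(j, U) = 2*U
g(u) = -429/5 (g(u) = -11*39/5 = -429/5)
z(-522) - g(D(-5, 24)) = 26 - 1*(-429/5) = 26 + 429/5 = 559/5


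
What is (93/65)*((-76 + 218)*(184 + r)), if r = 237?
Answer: 5559726/65 ≈ 85534.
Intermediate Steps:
(93/65)*((-76 + 218)*(184 + r)) = (93/65)*((-76 + 218)*(184 + 237)) = (93*(1/65))*(142*421) = (93/65)*59782 = 5559726/65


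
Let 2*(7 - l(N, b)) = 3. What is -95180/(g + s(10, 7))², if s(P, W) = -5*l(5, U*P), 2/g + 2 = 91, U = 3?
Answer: -3015683120/23921881 ≈ -126.06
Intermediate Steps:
g = 2/89 (g = 2/(-2 + 91) = 2/89 ≈ 0.022472)
l(N, b) = 11/2 (l(N, b) = 7 - ½*3 = 7 - 3/2 = 11/2)
s(P, W) = -55/2 (s(P, W) = -5*11/2 = -55/2)
-95180/(g + s(10, 7))² = -95180/(2/89 - 55/2)² = -95180/((-4891/178)²) = -95180/23921881/31684 = -95180*31684/23921881 = -3015683120/23921881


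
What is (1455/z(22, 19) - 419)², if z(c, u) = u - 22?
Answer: 817216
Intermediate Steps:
z(c, u) = -22 + u
(1455/z(22, 19) - 419)² = (1455/(-22 + 19) - 419)² = (1455/(-3) - 419)² = (1455*(-⅓) - 419)² = (-485 - 419)² = (-904)² = 817216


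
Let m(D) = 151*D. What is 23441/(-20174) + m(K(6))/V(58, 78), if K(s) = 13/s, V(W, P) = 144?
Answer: 879479/792288 ≈ 1.1101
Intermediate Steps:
23441/(-20174) + m(K(6))/V(58, 78) = 23441/(-20174) + (151*(13/6))/144 = 23441*(-1/20174) + (151*(13*(⅙)))*(1/144) = -2131/1834 + (151*(13/6))*(1/144) = -2131/1834 + (1963/6)*(1/144) = -2131/1834 + 1963/864 = 879479/792288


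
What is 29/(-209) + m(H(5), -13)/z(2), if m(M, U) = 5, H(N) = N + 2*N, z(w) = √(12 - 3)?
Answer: 958/627 ≈ 1.5279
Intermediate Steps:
z(w) = 3 (z(w) = √9 = 3)
H(N) = 3*N
29/(-209) + m(H(5), -13)/z(2) = 29/(-209) + 5/3 = 29*(-1/209) + 5*(⅓) = -29/209 + 5/3 = 958/627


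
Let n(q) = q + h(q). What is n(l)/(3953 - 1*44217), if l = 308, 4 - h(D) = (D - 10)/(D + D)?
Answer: -95947/12401312 ≈ -0.0077368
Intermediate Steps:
h(D) = 4 - (-10 + D)/(2*D) (h(D) = 4 - (D - 10)/(D + D) = 4 - (-10 + D)/(2*D))
n(q) = 7/2 + q + 5/q (n(q) = q + (7/2 + 5/q) = 7/2 + q + 5/q)
n(l)/(3953 - 1*44217) = (7/2 + 308 + 5/308)/(3953 - 1*44217) = (7/2 + 308 + 5*(1/308))/(3953 - 44217) = (7/2 + 308 + 5/308)/(-40264) = (95947/308)*(-1/40264) = -95947/12401312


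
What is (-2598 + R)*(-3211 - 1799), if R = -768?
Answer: 16863660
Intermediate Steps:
(-2598 + R)*(-3211 - 1799) = (-2598 - 768)*(-3211 - 1799) = -3366*(-5010) = 16863660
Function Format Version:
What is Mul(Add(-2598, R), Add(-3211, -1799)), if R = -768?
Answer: 16863660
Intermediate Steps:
Mul(Add(-2598, R), Add(-3211, -1799)) = Mul(Add(-2598, -768), Add(-3211, -1799)) = Mul(-3366, -5010) = 16863660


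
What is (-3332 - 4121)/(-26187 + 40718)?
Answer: -7453/14531 ≈ -0.51290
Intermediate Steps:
(-3332 - 4121)/(-26187 + 40718) = -7453/14531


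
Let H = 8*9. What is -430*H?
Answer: -30960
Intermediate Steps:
H = 72
-430*H = -430*72 = -30960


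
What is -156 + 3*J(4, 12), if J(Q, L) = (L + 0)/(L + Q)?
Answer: -615/4 ≈ -153.75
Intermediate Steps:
J(Q, L) = L/(L + Q)
-156 + 3*J(4, 12) = -156 + 3*(12/(12 + 4)) = -156 + 3*(12/16) = -156 + 3*(12*(1/16)) = -156 + 3*(¾) = -156 + 9/4 = -615/4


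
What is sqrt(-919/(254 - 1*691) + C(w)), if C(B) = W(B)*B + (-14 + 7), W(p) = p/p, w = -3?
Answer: I*sqrt(1508087)/437 ≈ 2.8102*I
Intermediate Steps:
W(p) = 1
C(B) = -7 + B (C(B) = 1*B + (-14 + 7) = B - 7 = -7 + B)
sqrt(-919/(254 - 1*691) + C(w)) = sqrt(-919/(254 - 1*691) + (-7 - 3)) = sqrt(-919/(254 - 691) - 10) = sqrt(-919/(-437) - 10) = sqrt(-919*(-1/437) - 10) = sqrt(919/437 - 10) = sqrt(-3451/437) = I*sqrt(1508087)/437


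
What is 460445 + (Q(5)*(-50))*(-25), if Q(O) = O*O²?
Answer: 616695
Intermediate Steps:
Q(O) = O³
460445 + (Q(5)*(-50))*(-25) = 460445 + (5³*(-50))*(-25) = 460445 + (125*(-50))*(-25) = 460445 - 6250*(-25) = 460445 + 156250 = 616695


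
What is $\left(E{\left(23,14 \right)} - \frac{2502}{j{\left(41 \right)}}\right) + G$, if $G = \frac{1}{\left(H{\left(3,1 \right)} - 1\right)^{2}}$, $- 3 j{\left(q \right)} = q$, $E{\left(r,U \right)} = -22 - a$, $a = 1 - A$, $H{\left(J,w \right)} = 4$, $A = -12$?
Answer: $\frac{54680}{369} \approx 148.18$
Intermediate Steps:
$a = 13$ ($a = 1 - -12 = 1 + 12 = 13$)
$E{\left(r,U \right)} = -35$ ($E{\left(r,U \right)} = -22 - 13 = -35$)
$j{\left(q \right)} = - \frac{q}{3}$
$G = \frac{1}{9}$ ($G = \frac{1}{\left(4 - 1\right)^{2}} = \frac{1}{3^{2}} = \frac{1}{9} \approx 0.11111$)
$\left(E{\left(23,14 \right)} - \frac{2502}{j{\left(41 \right)}}\right) + G = \left(-35 - \frac{2502}{\left(- \frac{1}{3}\right) 41}\right) + \frac{1}{9} = \left(-35 - \frac{2502}{- \frac{41}{3}}\right) + \frac{1}{9} = \left(-35 - - \frac{7506}{41}\right) + \frac{1}{9} = \left(-35 + \frac{7506}{41}\right) + \frac{1}{9} = \frac{6071}{41} + \frac{1}{9} = \frac{54680}{369}$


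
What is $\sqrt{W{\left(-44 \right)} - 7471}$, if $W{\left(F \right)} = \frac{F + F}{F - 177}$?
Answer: $\frac{i \sqrt{364871663}}{221} \approx 86.433 i$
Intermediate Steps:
$W{\left(F \right)} = \frac{2 F}{-177 + F}$
$\sqrt{W{\left(-44 \right)} - 7471} = \sqrt{2 \left(-44\right) \frac{1}{-177 - 44} - 7471} = \sqrt{2 \left(-44\right) \frac{1}{-221} - 7471} = \sqrt{2 \left(-44\right) \left(- \frac{1}{221}\right) - 7471} = \sqrt{\frac{88}{221} - 7471} = \sqrt{- \frac{1651003}{221}} = \frac{i \sqrt{364871663}}{221}$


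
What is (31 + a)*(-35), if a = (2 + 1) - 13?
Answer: -735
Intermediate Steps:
a = -10 (a = 3 - 13 = -10)
(31 + a)*(-35) = (31 - 10)*(-35) = 21*(-35) = -735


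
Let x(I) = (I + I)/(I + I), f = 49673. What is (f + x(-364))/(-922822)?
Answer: -24837/461411 ≈ -0.053828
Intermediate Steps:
x(I) = 1 (x(I) = (2*I)/((2*I)) = (2*I)*(1/(2*I)) = 1)
(f + x(-364))/(-922822) = (49673 + 1)/(-922822) = 49674*(-1/922822) = -24837/461411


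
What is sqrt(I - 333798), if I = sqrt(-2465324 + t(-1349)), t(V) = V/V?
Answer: sqrt(-333798 + I*sqrt(2465323)) ≈ 1.359 + 577.75*I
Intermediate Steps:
t(V) = 1
I = I*sqrt(2465323) (I = sqrt(-2465324 + 1) = sqrt(-2465323) = I*sqrt(2465323) ≈ 1570.1*I)
sqrt(I - 333798) = sqrt(I*sqrt(2465323) - 333798) = sqrt(-333798 + I*sqrt(2465323))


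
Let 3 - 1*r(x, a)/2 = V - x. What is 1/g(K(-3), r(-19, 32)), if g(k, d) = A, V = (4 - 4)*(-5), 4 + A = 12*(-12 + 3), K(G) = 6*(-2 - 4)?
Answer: -1/112 ≈ -0.0089286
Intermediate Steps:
K(G) = -36 (K(G) = 6*(-6) = -36)
A = -112 (A = -4 + 12*(-12 + 3) = -4 + 12*(-9) = -4 - 108 = -112)
V = 0 (V = 0*(-5) = 0)
r(x, a) = 6 + 2*x (r(x, a) = 6 - 2*(0 - x) = 6 - (-2)*x = 6 + 2*x)
g(k, d) = -112
1/g(K(-3), r(-19, 32)) = 1/(-112) = -1/112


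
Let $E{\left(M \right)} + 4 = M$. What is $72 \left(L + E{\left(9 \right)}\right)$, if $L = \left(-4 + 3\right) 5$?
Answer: $0$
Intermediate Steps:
$E{\left(M \right)} = -4 + M$
$L = -5$ ($L = \left(-1\right) 5 = -5$)
$72 \left(L + E{\left(9 \right)}\right) = 72 \left(-5 + \left(-4 + 9\right)\right) = 72 \left(-5 + 5\right) = 72 \cdot 0 = 0$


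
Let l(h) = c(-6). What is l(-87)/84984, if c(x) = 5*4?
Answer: 5/21246 ≈ 0.00023534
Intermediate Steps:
c(x) = 20
l(h) = 20
l(-87)/84984 = 20/84984 = 20*(1/84984) = 5/21246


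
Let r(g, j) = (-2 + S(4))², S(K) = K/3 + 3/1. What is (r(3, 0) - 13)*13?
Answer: -884/9 ≈ -98.222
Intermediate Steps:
S(K) = 3 + K/3 (S(K) = K*(⅓) + 3*1 = K/3 + 3 = 3 + K/3)
r(g, j) = 49/9 (r(g, j) = (-2 + (3 + (⅓)*4))² = (-2 + (3 + 4/3))² = (-2 + 13/3)² = (7/3)² = 49/9)
(r(3, 0) - 13)*13 = (49/9 - 13)*13 = -68/9*13 = -884/9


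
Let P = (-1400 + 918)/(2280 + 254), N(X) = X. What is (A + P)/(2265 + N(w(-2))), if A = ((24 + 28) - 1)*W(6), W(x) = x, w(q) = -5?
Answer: 387461/2863420 ≈ 0.13531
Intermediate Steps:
P = -241/1267 (P = -482/2534 = -482*1/2534 = -241/1267 ≈ -0.19021)
A = 306 (A = ((24 + 28) - 1)*6 = (52 - 1)*6 = 51*6 = 306)
(A + P)/(2265 + N(w(-2))) = (306 - 241/1267)/(2265 - 5) = (387461/1267)/2260 = (387461/1267)*(1/2260) = 387461/2863420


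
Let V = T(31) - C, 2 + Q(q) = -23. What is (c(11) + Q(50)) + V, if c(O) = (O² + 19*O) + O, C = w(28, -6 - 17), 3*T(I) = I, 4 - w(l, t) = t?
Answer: 898/3 ≈ 299.33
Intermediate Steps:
w(l, t) = 4 - t
T(I) = I/3
C = 27 (C = 4 - (-6 - 17) = 4 - 1*(-23) = 4 + 23 = 27)
c(O) = O² + 20*O
Q(q) = -25 (Q(q) = -2 - 23 = -25)
V = -50/3 (V = (⅓)*31 - 1*27 = 31/3 - 27 = -50/3 ≈ -16.667)
(c(11) + Q(50)) + V = (11*(20 + 11) - 25) - 50/3 = (11*31 - 25) - 50/3 = (341 - 25) - 50/3 = 316 - 50/3 = 898/3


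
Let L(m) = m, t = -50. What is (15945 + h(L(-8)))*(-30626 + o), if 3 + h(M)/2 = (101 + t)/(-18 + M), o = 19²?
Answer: -6269576340/13 ≈ -4.8228e+8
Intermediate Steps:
o = 361
h(M) = -6 + 102/(-18 + M) (h(M) = -6 + 2*((101 - 50)/(-18 + M)) = -6 + 2*(51/(-18 + M)) = -6 + 102/(-18 + M))
(15945 + h(L(-8)))*(-30626 + o) = (15945 + 6*(35 - 1*(-8))/(-18 - 8))*(-30626 + 361) = (15945 + 6*(35 + 8)/(-26))*(-30265) = (15945 + 6*(-1/26)*43)*(-30265) = (15945 - 129/13)*(-30265) = (207156/13)*(-30265) = -6269576340/13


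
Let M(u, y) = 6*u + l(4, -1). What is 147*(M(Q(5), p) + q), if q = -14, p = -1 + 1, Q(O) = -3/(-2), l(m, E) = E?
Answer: -882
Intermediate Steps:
Q(O) = 3/2 (Q(O) = -3*(-1/2) = 3/2)
p = 0
M(u, y) = -1 + 6*u (M(u, y) = 6*u - 1 = -1 + 6*u)
147*(M(Q(5), p) + q) = 147*((-1 + 6*(3/2)) - 14) = 147*((-1 + 9) - 14) = 147*(8 - 14) = 147*(-6) = -882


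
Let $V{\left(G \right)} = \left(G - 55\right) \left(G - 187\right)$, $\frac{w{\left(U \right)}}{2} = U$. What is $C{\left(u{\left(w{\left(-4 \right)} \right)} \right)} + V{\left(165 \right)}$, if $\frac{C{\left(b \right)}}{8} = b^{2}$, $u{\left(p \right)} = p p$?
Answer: $30348$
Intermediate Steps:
$w{\left(U \right)} = 2 U$
$u{\left(p \right)} = p^{2}$
$V{\left(G \right)} = \left(-187 + G\right) \left(-55 + G\right)$ ($V{\left(G \right)} = \left(-55 + G\right) \left(-187 + G\right) = \left(-187 + G\right) \left(-55 + G\right)$)
$C{\left(b \right)} = 8 b^{2}$
$C{\left(u{\left(w{\left(-4 \right)} \right)} \right)} + V{\left(165 \right)} = 8 \left(\left(2 \left(-4\right)\right)^{2}\right)^{2} + \left(10285 + 165^{2} - 39930\right) = 8 \left(\left(-8\right)^{2}\right)^{2} + \left(10285 + 27225 - 39930\right) = 8 \cdot 64^{2} - 2420 = 8 \cdot 4096 - 2420 = 32768 - 2420 = 30348$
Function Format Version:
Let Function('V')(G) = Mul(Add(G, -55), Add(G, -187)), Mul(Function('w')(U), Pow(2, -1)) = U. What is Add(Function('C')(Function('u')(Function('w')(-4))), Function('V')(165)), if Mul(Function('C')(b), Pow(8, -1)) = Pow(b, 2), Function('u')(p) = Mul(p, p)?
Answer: 30348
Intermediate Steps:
Function('w')(U) = Mul(2, U)
Function('u')(p) = Pow(p, 2)
Function('V')(G) = Mul(Add(-187, G), Add(-55, G)) (Function('V')(G) = Mul(Add(-55, G), Add(-187, G)) = Mul(Add(-187, G), Add(-55, G)))
Function('C')(b) = Mul(8, Pow(b, 2))
Add(Function('C')(Function('u')(Function('w')(-4))), Function('V')(165)) = Add(Mul(8, Pow(Pow(Mul(2, -4), 2), 2)), Add(10285, Pow(165, 2), Mul(-242, 165))) = Add(Mul(8, Pow(Pow(-8, 2), 2)), Add(10285, 27225, -39930)) = Add(Mul(8, Pow(64, 2)), -2420) = Add(Mul(8, 4096), -2420) = Add(32768, -2420) = 30348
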